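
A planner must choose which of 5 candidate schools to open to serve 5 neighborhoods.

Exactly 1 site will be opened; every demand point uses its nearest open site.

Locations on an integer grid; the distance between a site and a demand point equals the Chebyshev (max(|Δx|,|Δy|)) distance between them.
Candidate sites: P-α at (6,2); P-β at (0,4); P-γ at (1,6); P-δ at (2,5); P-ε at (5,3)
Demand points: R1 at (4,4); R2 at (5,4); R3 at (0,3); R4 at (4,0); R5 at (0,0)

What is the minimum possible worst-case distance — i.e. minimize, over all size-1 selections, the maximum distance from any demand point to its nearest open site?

5

Open {P-β}.
  Farthest demand point is R2 at distance 5 (to P-β); all others are ≤ 5.
With {P-δ} the worst case is 5.
With {P-ε} the worst case is 5.
No size-1 selection achieves below 5.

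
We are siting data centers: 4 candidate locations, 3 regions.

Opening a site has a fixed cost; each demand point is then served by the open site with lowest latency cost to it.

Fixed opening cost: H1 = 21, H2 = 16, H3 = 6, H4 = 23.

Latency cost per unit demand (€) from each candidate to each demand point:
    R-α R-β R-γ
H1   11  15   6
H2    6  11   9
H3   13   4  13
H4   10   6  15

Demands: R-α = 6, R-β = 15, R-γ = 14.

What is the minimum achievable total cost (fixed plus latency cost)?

223

Open {H1, H2, H3}: assign each demand point to its cheapest open site.
  R-α→H2 6×6=36, R-β→H3 15×4=60, R-γ→H1 14×6=84
  latency cost 180, fixed 43 → total 223.
Compare {H1, H3}: latency cost 210 + fixed 27 = 237.
Compare {H2, H3}: latency cost 222 + fixed 22 = 244.
Compare {H1, H2, H3, H4}: latency cost 180 + fixed 66 = 246.
All other subsets cost ≥ 237. Minimum total cost: 223.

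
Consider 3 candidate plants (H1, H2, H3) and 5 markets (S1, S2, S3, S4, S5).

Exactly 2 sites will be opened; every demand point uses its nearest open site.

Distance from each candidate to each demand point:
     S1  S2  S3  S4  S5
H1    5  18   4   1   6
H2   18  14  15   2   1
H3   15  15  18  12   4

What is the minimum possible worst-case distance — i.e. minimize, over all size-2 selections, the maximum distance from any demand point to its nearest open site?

14

Open {H1, H2}.
  Farthest demand point is S2 at distance 14 (to H2); all others are ≤ 14.
With {H1, H3} the worst case is 15.
With {H2, H3} the worst case is 15.
No size-2 selection achieves below 14.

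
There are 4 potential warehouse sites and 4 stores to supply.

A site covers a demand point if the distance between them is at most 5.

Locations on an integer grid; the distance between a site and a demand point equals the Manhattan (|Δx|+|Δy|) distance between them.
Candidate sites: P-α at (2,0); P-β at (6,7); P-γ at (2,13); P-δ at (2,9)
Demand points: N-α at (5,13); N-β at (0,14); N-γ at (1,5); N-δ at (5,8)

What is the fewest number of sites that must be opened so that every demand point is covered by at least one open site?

2

Coverage sets (demand points within 5 of each site):
  P-α: {}
  P-β: {N-δ}
  P-γ: {N-α, N-β}
  P-δ: {N-γ, N-δ}
No single site covers all 4 demand points.
But {P-γ, P-δ} covers everything, so the minimum is 2.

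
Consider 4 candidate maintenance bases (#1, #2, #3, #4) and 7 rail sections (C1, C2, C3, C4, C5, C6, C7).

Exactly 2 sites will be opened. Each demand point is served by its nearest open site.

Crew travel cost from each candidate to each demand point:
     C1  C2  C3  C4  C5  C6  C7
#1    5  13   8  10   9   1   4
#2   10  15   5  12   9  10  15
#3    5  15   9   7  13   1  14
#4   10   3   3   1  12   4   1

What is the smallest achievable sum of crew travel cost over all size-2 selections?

Open {#1, #4}.
  C1→#1 5, C2→#4 3, C3→#4 3, C4→#4 1, C5→#1 9, C6→#1 1, C7→#4 1  ⇒ total 23.
Compare {#3, #4}: total 26.
Compare {#2, #4}: total 31.
No size-2 selection does better; minimum is 23.

23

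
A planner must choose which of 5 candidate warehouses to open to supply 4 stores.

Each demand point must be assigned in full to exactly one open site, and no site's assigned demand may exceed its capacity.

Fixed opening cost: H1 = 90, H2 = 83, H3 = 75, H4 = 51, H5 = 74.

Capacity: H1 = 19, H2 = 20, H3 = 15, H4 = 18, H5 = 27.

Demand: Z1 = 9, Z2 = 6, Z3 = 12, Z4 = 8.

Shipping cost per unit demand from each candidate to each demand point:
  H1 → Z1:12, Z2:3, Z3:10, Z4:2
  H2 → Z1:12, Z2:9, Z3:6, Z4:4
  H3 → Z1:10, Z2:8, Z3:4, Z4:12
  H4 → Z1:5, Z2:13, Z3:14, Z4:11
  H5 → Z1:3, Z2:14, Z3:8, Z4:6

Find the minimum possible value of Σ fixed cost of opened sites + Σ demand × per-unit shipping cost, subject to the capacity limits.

Open {H1, H5}; cheapest assignment that respects the capacities:
  H1 (cap 19, load 14): Z2, Z4 — cost 6×3 + 8×2 = 34
  H5 (cap 27, load 21): Z1, Z3 — cost 9×3 + 12×8 = 123
  Shipping 157, fixed 164 → total 321.
  Any other capacity-feasible assignment to {H1, H5} ships for at least 157.
Compare {H1, H3, H4}: its best feasible assignment gives total 343.
Compare {H1, H3, H5}: its best feasible assignment gives total 348.
Every other set of open sites that can feasibly serve all demand totals ≥ 343 even under its best assignment. Minimum: 321.

321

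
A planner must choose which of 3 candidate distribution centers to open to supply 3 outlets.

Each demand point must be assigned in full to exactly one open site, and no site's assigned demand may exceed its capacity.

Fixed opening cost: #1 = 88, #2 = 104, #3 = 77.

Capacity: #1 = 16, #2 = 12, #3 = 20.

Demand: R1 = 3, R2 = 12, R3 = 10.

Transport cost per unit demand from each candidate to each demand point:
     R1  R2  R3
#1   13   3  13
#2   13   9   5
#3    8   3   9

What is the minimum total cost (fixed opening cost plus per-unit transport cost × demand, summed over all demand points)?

Open {#2, #3}; cheapest assignment that respects the capacities:
  #2 (cap 12, load 10): R3 — cost 10×5 = 50
  #3 (cap 20, load 15): R1, R2 — cost 3×8 + 12×3 = 60
  Shipping 110, fixed 181 → total 291.
  Any other capacity-feasible assignment to {#2, #3} ships for at least 110.
Compare {#1, #3}: its best feasible assignment gives total 315.
Compare {#1, #2}: its best feasible assignment gives total 317.
Every other set of open sites that can feasibly serve all demand totals ≥ 315 even under its best assignment. Minimum: 291.

291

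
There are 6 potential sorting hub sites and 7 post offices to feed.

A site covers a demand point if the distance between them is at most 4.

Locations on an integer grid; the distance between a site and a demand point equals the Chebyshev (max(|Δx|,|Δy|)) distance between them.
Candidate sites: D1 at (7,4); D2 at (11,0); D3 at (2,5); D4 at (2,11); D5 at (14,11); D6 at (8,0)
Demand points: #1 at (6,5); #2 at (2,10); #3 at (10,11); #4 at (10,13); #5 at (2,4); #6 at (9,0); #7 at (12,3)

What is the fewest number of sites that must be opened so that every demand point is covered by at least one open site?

4

Coverage sets (demand points within 4 of each site):
  D1: {#1, #6}
  D2: {#6, #7}
  D3: {#1, #5}
  D4: {#2}
  D5: {#3, #4}
  D6: {#6, #7}
No 3 sites suffice: every size-3 union leaves at least one demand point uncovered.
But {D2, D3, D4, D5} covers everything, so the minimum is 4.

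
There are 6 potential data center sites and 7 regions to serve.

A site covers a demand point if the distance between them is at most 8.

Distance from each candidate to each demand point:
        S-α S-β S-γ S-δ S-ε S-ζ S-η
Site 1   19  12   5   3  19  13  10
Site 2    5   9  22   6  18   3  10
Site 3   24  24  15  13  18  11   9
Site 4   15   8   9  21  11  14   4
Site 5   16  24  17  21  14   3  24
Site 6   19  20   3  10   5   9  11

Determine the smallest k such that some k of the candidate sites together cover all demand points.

3

Coverage sets (demand points within 8 of each site):
  Site 1: {S-γ, S-δ}
  Site 2: {S-α, S-δ, S-ζ}
  Site 3: {}
  Site 4: {S-β, S-η}
  Site 5: {S-ζ}
  Site 6: {S-γ, S-ε}
No 2 sites suffice: every size-2 union leaves at least one demand point uncovered.
But {Site 2, Site 4, Site 6} covers everything, so the minimum is 3.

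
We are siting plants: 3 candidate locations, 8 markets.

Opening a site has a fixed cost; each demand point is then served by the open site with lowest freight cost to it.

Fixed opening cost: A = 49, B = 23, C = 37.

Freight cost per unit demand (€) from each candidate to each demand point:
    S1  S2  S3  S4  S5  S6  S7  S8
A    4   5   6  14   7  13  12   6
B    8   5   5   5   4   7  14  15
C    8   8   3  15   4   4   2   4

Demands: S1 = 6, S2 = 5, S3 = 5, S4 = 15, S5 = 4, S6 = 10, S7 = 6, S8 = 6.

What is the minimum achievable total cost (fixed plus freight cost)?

315

Open {B, C}: assign each demand point to its cheapest open site.
  S1→B 6×8=48, S2→B 5×5=25, S3→C 5×3=15, S4→B 15×5=75, S5→B 4×4=16, S6→C 10×4=40, S7→C 6×2=12, S8→C 6×4=24
  freight cost 255, fixed 60 → total 315.
Compare {A, B, C}: freight cost 231 + fixed 109 = 340.
Compare {A, B}: freight cost 343 + fixed 72 = 415.
Compare {A, C}: freight cost 366 + fixed 86 = 452.
All other subsets cost ≥ 340. Minimum total cost: 315.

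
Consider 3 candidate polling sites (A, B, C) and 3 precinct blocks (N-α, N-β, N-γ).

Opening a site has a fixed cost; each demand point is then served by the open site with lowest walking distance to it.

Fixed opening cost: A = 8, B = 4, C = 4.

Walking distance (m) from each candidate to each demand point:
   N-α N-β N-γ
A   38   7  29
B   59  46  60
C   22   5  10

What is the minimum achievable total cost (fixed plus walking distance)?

41

Open {C}: assign each demand point to its cheapest open site.
  N-α→C 22, N-β→C 5, N-γ→C 10
  walking distance 37, fixed 4 → total 41.
Compare {B, C}: walking distance 37 + fixed 8 = 45.
Compare {A, C}: walking distance 37 + fixed 12 = 49.
Compare {A, B, C}: walking distance 37 + fixed 16 = 53.
All other subsets cost ≥ 45. Minimum total cost: 41.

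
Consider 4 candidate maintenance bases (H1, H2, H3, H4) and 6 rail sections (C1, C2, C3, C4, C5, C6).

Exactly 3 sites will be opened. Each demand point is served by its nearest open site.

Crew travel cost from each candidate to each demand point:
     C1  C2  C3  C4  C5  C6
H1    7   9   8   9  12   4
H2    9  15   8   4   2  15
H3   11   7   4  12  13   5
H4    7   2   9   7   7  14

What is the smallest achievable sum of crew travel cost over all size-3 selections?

24

Open {H2, H3, H4}.
  C1→H4 7, C2→H4 2, C3→H3 4, C4→H2 4, C5→H2 2, C6→H3 5  ⇒ total 24.
Compare {H1, H2, H4}: total 27.
Compare {H1, H2, H3}: total 28.
No size-3 selection does better; minimum is 24.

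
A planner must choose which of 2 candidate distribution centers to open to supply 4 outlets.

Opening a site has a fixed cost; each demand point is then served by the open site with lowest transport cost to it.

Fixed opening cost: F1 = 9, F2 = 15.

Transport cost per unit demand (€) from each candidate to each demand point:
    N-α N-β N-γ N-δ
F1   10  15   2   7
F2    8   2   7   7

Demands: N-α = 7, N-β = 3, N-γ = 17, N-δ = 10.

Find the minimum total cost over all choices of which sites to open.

190

Open {F1, F2}: assign each demand point to its cheapest open site.
  N-α→F2 7×8=56, N-β→F2 3×2=6, N-γ→F1 17×2=34, N-δ→F1 10×7=70
  transport cost 166, fixed 24 → total 190.
Compare {F1}: transport cost 219 + fixed 9 = 228.
Compare {F2}: transport cost 251 + fixed 15 = 266.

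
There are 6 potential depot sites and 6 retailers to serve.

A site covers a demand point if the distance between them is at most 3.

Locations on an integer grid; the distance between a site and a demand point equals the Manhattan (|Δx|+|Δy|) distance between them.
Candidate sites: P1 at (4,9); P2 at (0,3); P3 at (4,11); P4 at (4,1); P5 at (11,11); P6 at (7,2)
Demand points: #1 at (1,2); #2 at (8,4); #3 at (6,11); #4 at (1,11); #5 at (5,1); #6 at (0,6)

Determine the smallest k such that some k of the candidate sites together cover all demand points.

Coverage sets (demand points within 3 of each site):
  P1: {}
  P2: {#1, #6}
  P3: {#3, #4}
  P4: {#5}
  P5: {}
  P6: {#2, #5}
No 2 sites suffice: every size-2 union leaves at least one demand point uncovered.
But {P2, P3, P6} covers everything, so the minimum is 3.

3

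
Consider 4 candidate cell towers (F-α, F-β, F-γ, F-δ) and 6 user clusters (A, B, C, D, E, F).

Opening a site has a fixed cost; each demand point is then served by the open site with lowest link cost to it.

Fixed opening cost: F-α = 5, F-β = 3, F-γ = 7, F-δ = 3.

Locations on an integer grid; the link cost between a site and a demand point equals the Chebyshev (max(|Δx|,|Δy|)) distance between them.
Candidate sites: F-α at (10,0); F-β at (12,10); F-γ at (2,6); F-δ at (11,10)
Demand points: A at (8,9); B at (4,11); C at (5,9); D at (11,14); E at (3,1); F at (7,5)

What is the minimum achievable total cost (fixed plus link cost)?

35

Open {F-γ, F-δ}: assign each demand point to its cheapest open site.
  A→F-δ 3, B→F-γ 5, C→F-γ 3, D→F-δ 4, E→F-γ 5, F→F-γ 5
  link cost 25, fixed 10 → total 35.
Compare {F-β, F-γ}: link cost 26 + fixed 10 = 36.
Compare {F-δ}: link cost 34 + fixed 3 = 37.
Compare {F-β, F-γ, F-δ}: link cost 25 + fixed 13 = 38.
All other subsets cost ≥ 36. Minimum total cost: 35.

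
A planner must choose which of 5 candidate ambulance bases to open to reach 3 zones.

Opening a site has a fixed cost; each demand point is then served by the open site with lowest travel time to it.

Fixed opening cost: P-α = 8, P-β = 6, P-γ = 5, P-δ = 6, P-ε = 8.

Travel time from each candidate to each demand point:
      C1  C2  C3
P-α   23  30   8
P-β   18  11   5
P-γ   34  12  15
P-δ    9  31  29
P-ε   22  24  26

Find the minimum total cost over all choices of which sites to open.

37

Open {P-β, P-δ}: assign each demand point to its cheapest open site.
  C1→P-δ 9, C2→P-β 11, C3→P-β 5
  travel time 25, fixed 12 → total 37.
Compare {P-β}: travel time 34 + fixed 6 = 40.
Compare {P-β, P-γ, P-δ}: travel time 25 + fixed 17 = 42.
Compare {P-β, P-γ}: travel time 34 + fixed 11 = 45.
All other subsets cost ≥ 40. Minimum total cost: 37.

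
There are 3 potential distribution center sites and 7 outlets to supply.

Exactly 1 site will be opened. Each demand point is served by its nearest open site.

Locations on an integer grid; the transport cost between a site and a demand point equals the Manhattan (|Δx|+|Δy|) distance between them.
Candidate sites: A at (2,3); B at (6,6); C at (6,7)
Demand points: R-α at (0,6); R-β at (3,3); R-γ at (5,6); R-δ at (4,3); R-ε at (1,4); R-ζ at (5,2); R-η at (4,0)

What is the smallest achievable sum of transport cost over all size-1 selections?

Open {A}.
  R-α→A 5, R-β→A 1, R-γ→A 6, R-δ→A 2, R-ε→A 2, R-ζ→A 4, R-η→A 5  ⇒ total 25.
Compare {B}: total 38.
Compare {C}: total 45.

25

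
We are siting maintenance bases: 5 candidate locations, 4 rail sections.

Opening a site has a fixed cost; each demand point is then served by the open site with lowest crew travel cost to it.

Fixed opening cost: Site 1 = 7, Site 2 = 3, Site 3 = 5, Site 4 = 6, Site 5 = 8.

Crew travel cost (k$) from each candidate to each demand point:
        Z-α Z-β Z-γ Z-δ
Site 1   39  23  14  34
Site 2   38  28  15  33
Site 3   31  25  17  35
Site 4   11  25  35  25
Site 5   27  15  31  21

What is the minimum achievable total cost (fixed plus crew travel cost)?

79

Open {Site 2, Site 4, Site 5}: assign each demand point to its cheapest open site.
  Z-α→Site 4 11, Z-β→Site 5 15, Z-γ→Site 2 15, Z-δ→Site 5 21
  crew travel cost 62, fixed 17 → total 79.
Compare {Site 1, Site 4, Site 5}: crew travel cost 61 + fixed 21 = 82.
Compare {Site 3, Site 4, Site 5}: crew travel cost 64 + fixed 19 = 83.
Compare {Site 2, Site 3, Site 4, Site 5}: crew travel cost 62 + fixed 22 = 84.
All other subsets cost ≥ 82. Minimum total cost: 79.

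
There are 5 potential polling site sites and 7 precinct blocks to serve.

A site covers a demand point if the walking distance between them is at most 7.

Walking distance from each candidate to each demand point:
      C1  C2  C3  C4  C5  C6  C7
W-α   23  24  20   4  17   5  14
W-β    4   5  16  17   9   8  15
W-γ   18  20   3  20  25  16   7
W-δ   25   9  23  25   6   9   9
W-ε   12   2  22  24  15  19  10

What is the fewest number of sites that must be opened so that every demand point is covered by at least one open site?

Coverage sets (demand points within 7 of each site):
  W-α: {C4, C6}
  W-β: {C1, C2}
  W-γ: {C3, C7}
  W-δ: {C5}
  W-ε: {C2}
No 3 sites suffice: every size-3 union leaves at least one demand point uncovered.
But {W-α, W-β, W-γ, W-δ} covers everything, so the minimum is 4.

4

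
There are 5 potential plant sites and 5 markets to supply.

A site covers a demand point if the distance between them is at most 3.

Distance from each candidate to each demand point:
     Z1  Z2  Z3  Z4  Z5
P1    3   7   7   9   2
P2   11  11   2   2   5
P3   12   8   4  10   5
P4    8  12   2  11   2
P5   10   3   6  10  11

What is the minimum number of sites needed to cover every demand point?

Coverage sets (demand points within 3 of each site):
  P1: {Z1, Z5}
  P2: {Z3, Z4}
  P3: {}
  P4: {Z3, Z5}
  P5: {Z2}
No 2 sites suffice: every size-2 union leaves at least one demand point uncovered.
But {P1, P2, P5} covers everything, so the minimum is 3.

3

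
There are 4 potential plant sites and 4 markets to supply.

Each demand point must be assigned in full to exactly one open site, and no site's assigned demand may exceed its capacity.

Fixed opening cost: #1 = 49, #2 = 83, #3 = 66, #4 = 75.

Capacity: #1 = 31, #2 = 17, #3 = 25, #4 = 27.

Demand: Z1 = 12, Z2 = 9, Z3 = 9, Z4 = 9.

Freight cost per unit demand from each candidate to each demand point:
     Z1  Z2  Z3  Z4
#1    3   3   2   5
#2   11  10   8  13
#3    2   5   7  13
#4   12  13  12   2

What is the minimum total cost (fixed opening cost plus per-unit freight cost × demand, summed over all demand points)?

Open {#1, #4}; cheapest assignment that respects the capacities:
  #1 (cap 31, load 30): Z1, Z2, Z3 — cost 12×3 + 9×3 + 9×2 = 81
  #4 (cap 27, load 9): Z4 — cost 9×2 = 18
  Shipping 99, fixed 124 → total 223.
  Any other capacity-feasible assignment to {#1, #4} ships for at least 99.
Compare {#1, #3}: its best feasible assignment gives total 229.
Compare {#1, #3, #4}: its best feasible assignment gives total 277.
Every other set of open sites that can feasibly serve all demand totals ≥ 229 even under its best assignment. Minimum: 223.

223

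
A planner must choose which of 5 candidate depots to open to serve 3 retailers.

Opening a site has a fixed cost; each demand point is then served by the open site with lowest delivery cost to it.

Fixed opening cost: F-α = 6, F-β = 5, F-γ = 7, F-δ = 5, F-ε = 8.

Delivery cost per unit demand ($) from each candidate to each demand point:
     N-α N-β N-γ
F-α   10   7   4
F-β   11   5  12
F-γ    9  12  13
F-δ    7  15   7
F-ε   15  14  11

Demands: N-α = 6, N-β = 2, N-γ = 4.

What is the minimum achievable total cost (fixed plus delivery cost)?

83

Open {F-α, F-δ}: assign each demand point to its cheapest open site.
  N-α→F-δ 6×7=42, N-β→F-α 2×7=14, N-γ→F-α 4×4=16
  delivery cost 72, fixed 11 → total 83.
Compare {F-α, F-β, F-δ}: delivery cost 68 + fixed 16 = 84.
Compare {F-β, F-δ}: delivery cost 80 + fixed 10 = 90.
Compare {F-α, F-γ, F-δ}: delivery cost 72 + fixed 18 = 90.
All other subsets cost ≥ 84. Minimum total cost: 83.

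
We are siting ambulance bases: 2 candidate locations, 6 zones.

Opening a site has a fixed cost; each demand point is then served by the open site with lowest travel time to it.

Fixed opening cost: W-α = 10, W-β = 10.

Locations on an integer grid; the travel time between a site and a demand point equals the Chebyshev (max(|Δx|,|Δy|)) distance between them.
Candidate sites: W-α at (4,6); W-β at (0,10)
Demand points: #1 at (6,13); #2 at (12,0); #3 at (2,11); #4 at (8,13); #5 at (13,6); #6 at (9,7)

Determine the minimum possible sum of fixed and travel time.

Open {W-α}: assign each demand point to its cheapest open site.
  #1→W-α 7, #2→W-α 8, #3→W-α 5, #4→W-α 7, #5→W-α 9, #6→W-α 5
  travel time 41, fixed 10 → total 51.
Compare {W-α, W-β}: travel time 37 + fixed 20 = 57.
Compare {W-β}: travel time 50 + fixed 10 = 60.

51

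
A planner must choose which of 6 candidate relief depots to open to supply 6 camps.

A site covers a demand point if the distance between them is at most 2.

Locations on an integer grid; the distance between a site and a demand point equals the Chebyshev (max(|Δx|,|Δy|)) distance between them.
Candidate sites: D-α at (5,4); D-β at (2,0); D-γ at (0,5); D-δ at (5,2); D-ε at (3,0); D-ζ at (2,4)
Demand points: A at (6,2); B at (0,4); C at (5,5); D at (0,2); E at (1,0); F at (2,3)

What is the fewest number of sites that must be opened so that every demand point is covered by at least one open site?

3

Coverage sets (demand points within 2 of each site):
  D-α: {A, C}
  D-β: {D, E}
  D-γ: {B, F}
  D-δ: {A}
  D-ε: {E}
  D-ζ: {B, D, F}
No 2 sites suffice: every size-2 union leaves at least one demand point uncovered.
But {D-α, D-β, D-γ} covers everything, so the minimum is 3.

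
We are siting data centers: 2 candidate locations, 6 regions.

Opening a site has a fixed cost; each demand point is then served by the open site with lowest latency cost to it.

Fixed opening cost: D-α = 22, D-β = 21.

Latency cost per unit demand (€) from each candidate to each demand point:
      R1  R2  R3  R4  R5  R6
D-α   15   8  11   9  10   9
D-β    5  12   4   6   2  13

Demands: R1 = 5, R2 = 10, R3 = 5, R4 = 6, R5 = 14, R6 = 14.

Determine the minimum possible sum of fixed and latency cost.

358

Open {D-α, D-β}: assign each demand point to its cheapest open site.
  R1→D-β 5×5=25, R2→D-α 10×8=80, R3→D-β 5×4=20, R4→D-β 6×6=36, R5→D-β 14×2=28, R6→D-α 14×9=126
  latency cost 315, fixed 43 → total 358.
Compare {D-β}: latency cost 411 + fixed 21 = 432.
Compare {D-α}: latency cost 530 + fixed 22 = 552.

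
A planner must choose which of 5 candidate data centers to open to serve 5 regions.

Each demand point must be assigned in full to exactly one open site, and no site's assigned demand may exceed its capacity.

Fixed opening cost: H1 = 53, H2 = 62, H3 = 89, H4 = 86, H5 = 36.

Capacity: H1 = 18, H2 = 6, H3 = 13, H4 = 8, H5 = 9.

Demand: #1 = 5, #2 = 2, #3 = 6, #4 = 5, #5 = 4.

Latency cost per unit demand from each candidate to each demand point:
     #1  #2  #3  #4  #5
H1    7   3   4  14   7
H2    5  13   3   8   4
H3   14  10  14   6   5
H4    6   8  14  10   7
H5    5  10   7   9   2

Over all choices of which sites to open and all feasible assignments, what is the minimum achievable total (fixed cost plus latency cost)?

Open {H1, H5}; cheapest assignment that respects the capacities:
  H1 (cap 18, load 13): #1, #2, #3 — cost 5×7 + 2×3 + 6×4 = 65
  H5 (cap 9, load 9): #4, #5 — cost 5×9 + 4×2 = 53
  Shipping 118, fixed 89 → total 207.
  Any other capacity-feasible assignment to {H1, H5} ships for at least 118.
Compare {H1, H2}: its best feasible assignment gives total 248.
Compare {H1, H2, H5}: its best feasible assignment gives total 254.
Every other set of open sites that can feasibly serve all demand totals ≥ 248 even under its best assignment. Minimum: 207.

207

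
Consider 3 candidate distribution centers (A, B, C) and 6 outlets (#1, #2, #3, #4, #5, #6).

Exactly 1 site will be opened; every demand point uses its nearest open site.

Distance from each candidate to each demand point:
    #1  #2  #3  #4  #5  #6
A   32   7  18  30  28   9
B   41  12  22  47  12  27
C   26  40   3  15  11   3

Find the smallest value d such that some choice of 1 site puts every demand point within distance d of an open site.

Open {A}.
  Farthest demand point is #1 at distance 32 (to A); all others are ≤ 32.
With {C} the worst case is 40.
With {B} the worst case is 47.
No size-1 selection achieves below 32.

32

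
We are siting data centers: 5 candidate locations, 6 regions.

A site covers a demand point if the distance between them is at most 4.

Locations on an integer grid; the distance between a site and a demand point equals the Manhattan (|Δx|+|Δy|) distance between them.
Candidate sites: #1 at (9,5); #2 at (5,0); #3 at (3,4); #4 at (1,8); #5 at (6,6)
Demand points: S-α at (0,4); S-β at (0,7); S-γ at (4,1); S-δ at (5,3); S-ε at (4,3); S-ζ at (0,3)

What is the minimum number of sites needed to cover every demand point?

Coverage sets (demand points within 4 of each site):
  #1: {}
  #2: {S-γ, S-δ, S-ε}
  #3: {S-α, S-γ, S-δ, S-ε, S-ζ}
  #4: {S-β}
  #5: {S-δ}
No single site covers all 6 demand points.
But {#3, #4} covers everything, so the minimum is 2.

2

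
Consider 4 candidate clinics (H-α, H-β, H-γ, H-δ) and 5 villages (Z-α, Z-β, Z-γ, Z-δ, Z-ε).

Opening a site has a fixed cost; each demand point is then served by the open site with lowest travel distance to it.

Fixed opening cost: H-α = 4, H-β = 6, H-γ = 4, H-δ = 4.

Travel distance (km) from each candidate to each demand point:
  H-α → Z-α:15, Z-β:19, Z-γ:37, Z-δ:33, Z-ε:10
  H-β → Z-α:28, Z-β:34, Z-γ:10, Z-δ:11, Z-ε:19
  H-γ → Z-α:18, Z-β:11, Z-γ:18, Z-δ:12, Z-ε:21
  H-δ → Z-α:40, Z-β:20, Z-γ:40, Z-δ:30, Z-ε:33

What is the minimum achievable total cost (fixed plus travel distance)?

Open {H-α, H-β, H-γ}: assign each demand point to its cheapest open site.
  Z-α→H-α 15, Z-β→H-γ 11, Z-γ→H-β 10, Z-δ→H-β 11, Z-ε→H-α 10
  travel distance 57, fixed 14 → total 71.
Compare {H-α, H-γ}: travel distance 66 + fixed 8 = 74.
Compare {H-α, H-β}: travel distance 65 + fixed 10 = 75.
Compare {H-α, H-β, H-γ, H-δ}: travel distance 57 + fixed 18 = 75.
All other subsets cost ≥ 74. Minimum total cost: 71.

71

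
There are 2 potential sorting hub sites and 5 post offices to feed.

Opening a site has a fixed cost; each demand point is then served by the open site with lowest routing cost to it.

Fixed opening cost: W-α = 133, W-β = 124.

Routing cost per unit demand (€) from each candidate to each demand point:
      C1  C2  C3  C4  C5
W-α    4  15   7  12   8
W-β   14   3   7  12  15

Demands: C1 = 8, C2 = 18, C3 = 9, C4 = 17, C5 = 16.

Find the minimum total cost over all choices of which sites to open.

Open {W-α, W-β}: assign each demand point to its cheapest open site.
  C1→W-α 8×4=32, C2→W-β 18×3=54, C3→W-α 9×7=63, C4→W-α 17×12=204, C5→W-α 16×8=128
  routing cost 481, fixed 257 → total 738.
Compare {W-β}: routing cost 673 + fixed 124 = 797.
Compare {W-α}: routing cost 697 + fixed 133 = 830.

738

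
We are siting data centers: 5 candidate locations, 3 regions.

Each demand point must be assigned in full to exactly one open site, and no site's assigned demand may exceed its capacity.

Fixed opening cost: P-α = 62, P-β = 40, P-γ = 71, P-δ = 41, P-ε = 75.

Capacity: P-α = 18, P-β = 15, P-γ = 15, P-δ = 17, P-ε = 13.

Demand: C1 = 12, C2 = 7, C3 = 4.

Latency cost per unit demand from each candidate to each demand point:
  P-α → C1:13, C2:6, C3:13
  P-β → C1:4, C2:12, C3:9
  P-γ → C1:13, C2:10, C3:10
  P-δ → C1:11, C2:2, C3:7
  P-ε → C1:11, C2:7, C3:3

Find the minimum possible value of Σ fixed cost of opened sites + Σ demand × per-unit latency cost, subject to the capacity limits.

Open {P-β, P-δ}; cheapest assignment that respects the capacities:
  P-β (cap 15, load 12): C1 — cost 12×4 = 48
  P-δ (cap 17, load 11): C2, C3 — cost 7×2 + 4×7 = 42
  Shipping 90, fixed 81 → total 171.
  Any other capacity-feasible assignment to {P-β, P-δ} ships for at least 90.
Compare {P-β, P-ε}: its best feasible assignment gives total 224.
Compare {P-β, P-δ, P-ε}: its best feasible assignment gives total 230.
Every other set of open sites that can feasibly serve all demand totals ≥ 224 even under its best assignment. Minimum: 171.

171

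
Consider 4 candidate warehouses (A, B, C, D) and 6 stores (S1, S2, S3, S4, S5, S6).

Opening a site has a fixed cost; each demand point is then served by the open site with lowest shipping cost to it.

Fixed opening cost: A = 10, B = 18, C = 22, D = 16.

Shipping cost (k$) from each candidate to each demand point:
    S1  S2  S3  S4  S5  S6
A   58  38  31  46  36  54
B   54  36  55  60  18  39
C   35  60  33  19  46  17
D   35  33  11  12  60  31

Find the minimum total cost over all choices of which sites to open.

Open {B, D}: assign each demand point to its cheapest open site.
  S1→D 35, S2→D 33, S3→D 11, S4→D 12, S5→B 18, S6→D 31
  shipping cost 140, fixed 34 → total 174.
Compare {B, C, D}: shipping cost 126 + fixed 56 = 182.
Compare {A, D}: shipping cost 158 + fixed 26 = 184.
Compare {A, B, D}: shipping cost 140 + fixed 44 = 184.
All other subsets cost ≥ 182. Minimum total cost: 174.

174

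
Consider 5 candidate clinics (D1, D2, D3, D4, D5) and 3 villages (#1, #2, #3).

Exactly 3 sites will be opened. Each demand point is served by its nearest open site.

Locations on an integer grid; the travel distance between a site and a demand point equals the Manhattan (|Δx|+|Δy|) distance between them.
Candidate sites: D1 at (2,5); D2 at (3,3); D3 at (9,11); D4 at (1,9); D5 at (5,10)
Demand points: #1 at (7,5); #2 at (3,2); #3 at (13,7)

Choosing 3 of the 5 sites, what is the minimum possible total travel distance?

14

Open {D1, D2, D3}.
  #1→D1 5, #2→D2 1, #3→D3 8  ⇒ total 14.
Compare {D2, D3, D4}: total 15.
Compare {D2, D3, D5}: total 15.
No size-3 selection does better; minimum is 14.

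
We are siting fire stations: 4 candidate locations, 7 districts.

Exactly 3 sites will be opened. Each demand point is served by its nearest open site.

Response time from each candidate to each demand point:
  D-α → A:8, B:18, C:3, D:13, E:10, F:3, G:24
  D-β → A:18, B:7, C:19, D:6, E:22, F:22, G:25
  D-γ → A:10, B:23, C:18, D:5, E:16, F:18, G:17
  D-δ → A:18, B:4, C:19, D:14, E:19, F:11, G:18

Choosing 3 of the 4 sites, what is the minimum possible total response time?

50

Open {D-α, D-γ, D-δ}.
  A→D-α 8, B→D-δ 4, C→D-α 3, D→D-γ 5, E→D-α 10, F→D-α 3, G→D-γ 17  ⇒ total 50.
Compare {D-α, D-β, D-δ}: total 52.
Compare {D-α, D-β, D-γ}: total 53.
No size-3 selection does better; minimum is 50.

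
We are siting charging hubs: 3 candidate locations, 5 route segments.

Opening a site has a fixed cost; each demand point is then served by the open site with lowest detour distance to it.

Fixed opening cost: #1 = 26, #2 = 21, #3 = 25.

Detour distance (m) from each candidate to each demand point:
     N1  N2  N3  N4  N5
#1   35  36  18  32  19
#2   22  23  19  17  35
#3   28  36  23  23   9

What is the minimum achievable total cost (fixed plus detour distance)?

Open {#2, #3}: assign each demand point to its cheapest open site.
  N1→#2 22, N2→#2 23, N3→#2 19, N4→#2 17, N5→#3 9
  detour distance 90, fixed 46 → total 136.
Compare {#2}: detour distance 116 + fixed 21 = 137.
Compare {#3}: detour distance 119 + fixed 25 = 144.
Compare {#1, #2}: detour distance 99 + fixed 47 = 146.
All other subsets cost ≥ 137. Minimum total cost: 136.

136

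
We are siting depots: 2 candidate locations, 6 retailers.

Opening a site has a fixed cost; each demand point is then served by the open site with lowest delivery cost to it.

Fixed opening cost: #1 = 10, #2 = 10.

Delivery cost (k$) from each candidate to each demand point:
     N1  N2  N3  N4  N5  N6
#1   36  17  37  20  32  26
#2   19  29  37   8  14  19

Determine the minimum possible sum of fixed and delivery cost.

134

Open {#1, #2}: assign each demand point to its cheapest open site.
  N1→#2 19, N2→#1 17, N3→#1 37, N4→#2 8, N5→#2 14, N6→#2 19
  delivery cost 114, fixed 20 → total 134.
Compare {#2}: delivery cost 126 + fixed 10 = 136.
Compare {#1}: delivery cost 168 + fixed 10 = 178.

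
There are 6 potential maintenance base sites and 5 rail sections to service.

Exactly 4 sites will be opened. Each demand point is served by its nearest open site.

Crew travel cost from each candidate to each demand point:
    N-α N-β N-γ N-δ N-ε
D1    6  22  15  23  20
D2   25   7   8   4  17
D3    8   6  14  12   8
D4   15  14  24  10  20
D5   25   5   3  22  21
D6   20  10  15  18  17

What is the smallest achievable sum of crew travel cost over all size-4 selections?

Open {D1, D2, D3, D5}.
  N-α→D1 6, N-β→D5 5, N-γ→D5 3, N-δ→D2 4, N-ε→D3 8  ⇒ total 26.
Compare {D2, D3, D4, D5}: total 28.
Compare {D2, D3, D5, D6}: total 28.
No size-4 selection does better; minimum is 26.

26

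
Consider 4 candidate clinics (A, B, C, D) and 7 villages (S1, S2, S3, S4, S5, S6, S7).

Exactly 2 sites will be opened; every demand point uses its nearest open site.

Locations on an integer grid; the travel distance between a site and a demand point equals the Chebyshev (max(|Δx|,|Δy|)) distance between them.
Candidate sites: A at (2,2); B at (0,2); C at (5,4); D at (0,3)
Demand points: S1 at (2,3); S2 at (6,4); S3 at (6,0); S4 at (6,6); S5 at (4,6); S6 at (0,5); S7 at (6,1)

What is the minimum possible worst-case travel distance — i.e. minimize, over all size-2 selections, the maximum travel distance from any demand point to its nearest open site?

4

Open {A, B}.
  Farthest demand point is S2 at travel distance 4 (to A); all others are ≤ 4.
With {A, C} the worst case is 4.
With {A, D} the worst case is 4.
No size-2 selection achieves below 4.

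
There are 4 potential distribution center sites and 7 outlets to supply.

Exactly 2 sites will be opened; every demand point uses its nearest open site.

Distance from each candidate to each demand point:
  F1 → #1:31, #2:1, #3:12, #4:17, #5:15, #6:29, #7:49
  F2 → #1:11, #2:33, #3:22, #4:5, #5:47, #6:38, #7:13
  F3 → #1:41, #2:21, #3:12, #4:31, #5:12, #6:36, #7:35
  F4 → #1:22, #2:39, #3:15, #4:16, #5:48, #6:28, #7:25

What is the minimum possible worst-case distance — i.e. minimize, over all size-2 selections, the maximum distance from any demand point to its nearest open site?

28

Open {F1, F4}.
  Farthest demand point is #6 at distance 28 (to F4); all others are ≤ 28.
With {F3, F4} the worst case is 28.
With {F1, F2} the worst case is 29.
No size-2 selection achieves below 28.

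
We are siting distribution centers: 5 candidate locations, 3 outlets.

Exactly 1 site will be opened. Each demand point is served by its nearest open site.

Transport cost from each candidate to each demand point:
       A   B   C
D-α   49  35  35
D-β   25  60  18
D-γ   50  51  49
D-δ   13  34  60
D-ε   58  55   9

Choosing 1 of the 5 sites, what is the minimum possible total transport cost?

Open {D-β}.
  A→D-β 25, B→D-β 60, C→D-β 18  ⇒ total 103.
Compare {D-δ}: total 107.
Compare {D-α}: total 119.
No size-1 selection does better; minimum is 103.

103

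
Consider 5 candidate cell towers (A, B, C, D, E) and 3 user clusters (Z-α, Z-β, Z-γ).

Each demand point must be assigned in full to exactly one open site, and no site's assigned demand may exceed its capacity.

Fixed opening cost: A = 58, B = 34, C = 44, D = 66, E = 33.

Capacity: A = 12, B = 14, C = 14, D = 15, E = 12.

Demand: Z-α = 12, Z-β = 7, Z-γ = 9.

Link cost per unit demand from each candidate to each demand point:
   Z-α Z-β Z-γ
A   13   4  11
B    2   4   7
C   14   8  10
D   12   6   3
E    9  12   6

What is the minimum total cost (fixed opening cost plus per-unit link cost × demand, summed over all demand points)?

Open {A, B, E}; cheapest assignment that respects the capacities:
  A (cap 12, load 7): Z-β — cost 7×4 = 28
  B (cap 14, load 12): Z-α — cost 12×2 = 24
  E (cap 12, load 9): Z-γ — cost 9×6 = 54
  Shipping 106, fixed 125 → total 231.
  Any other capacity-feasible assignment to {A, B, E} ships for at least 106.
Compare {A, B, D}: its best feasible assignment gives total 237.
Compare {B, C, E}: its best feasible assignment gives total 245.
Every other set of open sites that can feasibly serve all demand totals ≥ 237 even under its best assignment. Minimum: 231.

231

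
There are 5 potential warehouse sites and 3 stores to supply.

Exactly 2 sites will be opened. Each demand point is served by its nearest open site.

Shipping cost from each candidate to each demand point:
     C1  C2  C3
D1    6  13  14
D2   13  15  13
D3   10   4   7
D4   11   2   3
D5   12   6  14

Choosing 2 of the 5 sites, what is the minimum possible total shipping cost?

Open {D1, D4}.
  C1→D1 6, C2→D4 2, C3→D4 3  ⇒ total 11.
Compare {D3, D4}: total 15.
Compare {D2, D4}: total 16.
No size-2 selection does better; minimum is 11.

11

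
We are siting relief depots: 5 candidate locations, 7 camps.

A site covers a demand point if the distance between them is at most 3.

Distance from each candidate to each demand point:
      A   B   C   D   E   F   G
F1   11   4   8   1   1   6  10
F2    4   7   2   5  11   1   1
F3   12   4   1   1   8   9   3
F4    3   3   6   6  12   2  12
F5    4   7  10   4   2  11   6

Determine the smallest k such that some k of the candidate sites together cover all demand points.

Coverage sets (demand points within 3 of each site):
  F1: {D, E}
  F2: {C, F, G}
  F3: {C, D, G}
  F4: {A, B, F}
  F5: {E}
No 2 sites suffice: every size-2 union leaves at least one demand point uncovered.
But {F1, F2, F4} covers everything, so the minimum is 3.

3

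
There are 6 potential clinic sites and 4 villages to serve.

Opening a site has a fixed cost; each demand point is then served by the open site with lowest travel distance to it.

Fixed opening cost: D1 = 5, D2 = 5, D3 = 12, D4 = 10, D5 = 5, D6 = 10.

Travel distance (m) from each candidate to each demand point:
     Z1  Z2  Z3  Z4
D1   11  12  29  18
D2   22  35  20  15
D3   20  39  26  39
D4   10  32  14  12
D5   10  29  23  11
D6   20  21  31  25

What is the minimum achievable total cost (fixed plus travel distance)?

63

Open {D1, D4}: assign each demand point to its cheapest open site.
  Z1→D4 10, Z2→D1 12, Z3→D4 14, Z4→D4 12
  travel distance 48, fixed 15 → total 63.
Compare {D1, D5}: travel distance 56 + fixed 10 = 66.
Compare {D1, D4, D5}: travel distance 47 + fixed 20 = 67.
Compare {D1, D2}: travel distance 58 + fixed 10 = 68.
All other subsets cost ≥ 66. Minimum total cost: 63.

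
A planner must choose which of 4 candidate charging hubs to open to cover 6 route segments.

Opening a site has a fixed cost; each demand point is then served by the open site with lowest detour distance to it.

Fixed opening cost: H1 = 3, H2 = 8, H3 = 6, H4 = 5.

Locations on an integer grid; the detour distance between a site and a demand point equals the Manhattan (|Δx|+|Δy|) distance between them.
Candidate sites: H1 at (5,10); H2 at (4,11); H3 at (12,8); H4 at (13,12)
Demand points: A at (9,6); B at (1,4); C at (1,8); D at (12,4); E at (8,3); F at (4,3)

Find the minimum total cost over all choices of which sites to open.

51

Open {H1, H3}: assign each demand point to its cheapest open site.
  A→H3 5, B→H1 10, C→H1 6, D→H3 4, E→H3 9, F→H1 8
  detour distance 42, fixed 9 → total 51.
Compare {H2, H3}: detour distance 42 + fixed 14 = 56.
Compare {H1, H3, H4}: detour distance 42 + fixed 14 = 56.
Compare {H1}: detour distance 55 + fixed 3 = 58.
All other subsets cost ≥ 56. Minimum total cost: 51.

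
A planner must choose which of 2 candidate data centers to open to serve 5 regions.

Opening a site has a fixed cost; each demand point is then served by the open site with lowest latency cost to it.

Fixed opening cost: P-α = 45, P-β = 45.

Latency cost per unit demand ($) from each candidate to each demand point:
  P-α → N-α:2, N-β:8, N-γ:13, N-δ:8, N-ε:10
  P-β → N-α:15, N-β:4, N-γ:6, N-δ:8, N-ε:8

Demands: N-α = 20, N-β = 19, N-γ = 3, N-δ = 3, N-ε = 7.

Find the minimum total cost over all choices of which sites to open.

304

Open {P-α, P-β}: assign each demand point to its cheapest open site.
  N-α→P-α 20×2=40, N-β→P-β 19×4=76, N-γ→P-β 3×6=18, N-δ→P-α 3×8=24, N-ε→P-β 7×8=56
  latency cost 214, fixed 90 → total 304.
Compare {P-α}: latency cost 325 + fixed 45 = 370.
Compare {P-β}: latency cost 474 + fixed 45 = 519.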